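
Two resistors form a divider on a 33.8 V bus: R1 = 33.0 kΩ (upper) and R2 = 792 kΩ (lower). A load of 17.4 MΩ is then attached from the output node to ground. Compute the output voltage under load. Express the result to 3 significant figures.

The load sits in parallel with R2: R2‖R_L = (792 × 17400) / (792 + 17400) = 757.5 kΩ.
V_out = 33.8 × 757.5 / (33.0 + 757.5) = 33.8 × 757.5/790.5 = 32.4 V.
(Unloaded it would have been 32.4 V.)

V_out ≈ 32.4 V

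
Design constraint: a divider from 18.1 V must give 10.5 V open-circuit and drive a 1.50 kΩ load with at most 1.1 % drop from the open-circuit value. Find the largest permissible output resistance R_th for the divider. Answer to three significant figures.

Loading drop = R_th/(R_th + R_L) ≤ 0.0110, so R_th ≤ R_L · ε/(1−ε) = 1.50 kΩ × 0.0110/0.9890 = 16.7 Ω.
(Any R1, R2 with R2/(R1+R2) = 0.580 and R1‖R2 ≤ 16.7 Ω will meet the spec.)

R_th ≤ 16.7 Ω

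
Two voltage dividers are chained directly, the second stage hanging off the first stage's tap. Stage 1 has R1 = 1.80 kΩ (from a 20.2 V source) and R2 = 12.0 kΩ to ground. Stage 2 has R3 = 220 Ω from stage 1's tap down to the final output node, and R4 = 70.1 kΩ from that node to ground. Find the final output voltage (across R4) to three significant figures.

V_out ≈ 17.1 V

Stage 2 presents R3+R4 = 70320 Ω as a load on stage 1's tap.
Stage 1's lower leg becomes R2‖(R3+R4) = 10250 Ω, so V_mid = 20.2 × 10250/12050 = 17.18 V.
Stage 2 is itself unloaded: V_out = V_mid × R4/(R3+R4) = 17.18 × 70100/70320 = 17.1 V.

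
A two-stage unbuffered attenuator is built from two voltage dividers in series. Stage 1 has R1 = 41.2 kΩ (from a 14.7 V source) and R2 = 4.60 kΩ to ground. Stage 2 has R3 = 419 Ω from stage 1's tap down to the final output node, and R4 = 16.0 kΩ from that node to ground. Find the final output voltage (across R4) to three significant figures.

Stage 2 presents R3+R4 = 16420 Ω as a load on stage 1's tap.
Stage 1's lower leg becomes R2‖(R3+R4) = 3593 Ω, so V_mid = 14.7 × 3593/44790 = 1.179 V.
Stage 2 is itself unloaded: V_out = V_mid × R4/(R3+R4) = 1.179 × 16000/16420 = 1.15 V.

V_out ≈ 1.15 V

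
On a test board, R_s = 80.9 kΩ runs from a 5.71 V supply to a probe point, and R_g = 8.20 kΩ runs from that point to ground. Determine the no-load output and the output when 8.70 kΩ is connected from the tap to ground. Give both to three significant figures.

Unloaded: 0.525 V; loaded: 0.283 V

Open-circuit: V = 5.71 × 8.20/(80.9 + 8.20) = 0.525 V.
With the load, R_g becomes R_g‖R_L = 4.221 kΩ, so V = 5.71 × 4.221/85.12 = 0.283 V.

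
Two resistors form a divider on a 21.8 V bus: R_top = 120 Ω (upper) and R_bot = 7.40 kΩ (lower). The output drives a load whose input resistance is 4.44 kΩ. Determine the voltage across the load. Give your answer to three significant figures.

The load sits in parallel with R_bot: R_bot‖R_L = (7400 × 4440) / (7400 + 4440) = 2775 Ω.
V_out = 21.8 × 2775 / (120 + 2775) = 21.8 × 2775/2895 = 20.9 V.

V_out ≈ 20.9 V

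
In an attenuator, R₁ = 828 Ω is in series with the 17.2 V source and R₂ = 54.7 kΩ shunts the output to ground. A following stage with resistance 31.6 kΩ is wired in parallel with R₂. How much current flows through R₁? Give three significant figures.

R₂‖R_L = 20030 Ω, so the source sees R₁ + R₂‖R_L = 20860 Ω.
I = 17.2 V / 20860 Ω = 0.825 mA.

I ≈ 0.825 mA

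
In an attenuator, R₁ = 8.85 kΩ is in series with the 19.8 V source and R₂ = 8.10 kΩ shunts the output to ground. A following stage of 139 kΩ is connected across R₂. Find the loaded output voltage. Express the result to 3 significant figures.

V_out ≈ 9.18 V

The load sits in parallel with R₂: R₂‖R_L = (8.10 × 139) / (8.10 + 139) = 7.654 kΩ.
V_out = 19.8 × 7.654 / (8.85 + 7.654) = 19.8 × 7.654/16.50 = 9.18 V.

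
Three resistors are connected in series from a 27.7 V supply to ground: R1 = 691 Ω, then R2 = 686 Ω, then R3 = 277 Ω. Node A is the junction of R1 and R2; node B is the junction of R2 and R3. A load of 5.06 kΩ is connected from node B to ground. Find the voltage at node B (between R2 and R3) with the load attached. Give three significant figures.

V ≈ 4.44 V

At node B, R3 is in parallel with the load: R3‖R_L = 262.6 Ω.
Below node A the resistance is R2 + (R3‖R_L) = 948.6 Ω, so V_A = 27.7 × 948.6/1640 = 16.03 V.
Then V_B = V_A × (R3‖R_L)/(R2 + R3‖R_L) = 16.03 × 262.6/948.6 = 4.44 V.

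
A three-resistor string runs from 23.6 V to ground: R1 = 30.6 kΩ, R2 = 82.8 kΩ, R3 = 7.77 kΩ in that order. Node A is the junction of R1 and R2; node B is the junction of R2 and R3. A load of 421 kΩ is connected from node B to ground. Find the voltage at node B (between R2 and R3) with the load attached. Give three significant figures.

V ≈ 1.49 V

At node B, R3 is in parallel with the load: R3‖R_L = 7.629 kΩ.
Below node A the resistance is R2 + (R3‖R_L) = 90.43 kΩ, so V_A = 23.6 × 90.43/121.0 = 17.63 V.
Then V_B = V_A × (R3‖R_L)/(R2 + R3‖R_L) = 17.63 × 7.629/90.43 = 1.49 V.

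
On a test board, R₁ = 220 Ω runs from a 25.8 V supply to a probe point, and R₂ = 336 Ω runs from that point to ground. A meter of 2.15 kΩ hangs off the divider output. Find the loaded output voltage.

V_out ≈ 14.7 V

The load sits in parallel with R₂: R₂‖R_L = (336 × 2150) / (336 + 2150) = 290.6 Ω.
V_out = 25.8 × 290.6 / (220 + 290.6) = 25.8 × 290.6/510.6 = 14.7 V.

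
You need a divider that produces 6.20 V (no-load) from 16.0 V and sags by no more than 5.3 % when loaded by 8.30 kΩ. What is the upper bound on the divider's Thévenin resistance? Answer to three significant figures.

R_th ≤ 465 Ω

Loading drop = R_th/(R_th + R_L) ≤ 0.0530, so R_th ≤ R_L · ε/(1−ε) = 8.30 kΩ × 0.0530/0.9470 = 465 Ω.
(Any R1, R2 with R2/(R1+R2) = 0.388 and R1‖R2 ≤ 465 Ω will meet the spec.)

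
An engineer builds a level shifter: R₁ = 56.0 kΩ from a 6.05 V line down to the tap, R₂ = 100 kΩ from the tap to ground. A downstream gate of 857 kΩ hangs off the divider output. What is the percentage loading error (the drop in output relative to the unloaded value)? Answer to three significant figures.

4.02 %

The divider's output (Thévenin) resistance is R₁‖R₂ = 35.90 kΩ.
Fractional drop under load = R_th/(R_th + R_L) = 35.90 / (35.90 + 857) = 0.04020.
So the output falls by 4.02 %.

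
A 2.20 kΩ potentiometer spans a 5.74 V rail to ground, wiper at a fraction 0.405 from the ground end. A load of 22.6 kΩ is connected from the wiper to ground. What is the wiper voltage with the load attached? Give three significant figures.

V ≈ 2.27 V

The wiper splits the pot into (1−α)R = 1309 Ω above and αR = 891.0 Ω below.
Lower section ‖ load = 857.2 Ω.
V_wiper = 5.74 × 857.2/(1309 + 857.2) = 2.27 V.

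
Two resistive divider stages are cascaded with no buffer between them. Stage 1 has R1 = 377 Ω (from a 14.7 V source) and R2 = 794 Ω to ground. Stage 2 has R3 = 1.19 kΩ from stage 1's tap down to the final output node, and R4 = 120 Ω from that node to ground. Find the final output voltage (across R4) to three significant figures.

Stage 2 presents R3+R4 = 1310 Ω as a load on stage 1's tap.
Stage 1's lower leg becomes R2‖(R3+R4) = 494.4 Ω, so V_mid = 14.7 × 494.4/871.4 = 8.340 V.
Stage 2 is itself unloaded: V_out = V_mid × R4/(R3+R4) = 8.340 × 120/1310 = 0.764 V.

V_out ≈ 0.764 V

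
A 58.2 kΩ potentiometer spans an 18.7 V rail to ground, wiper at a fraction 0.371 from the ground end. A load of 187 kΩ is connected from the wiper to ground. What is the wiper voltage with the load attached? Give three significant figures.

The wiper splits the pot into (1−α)R = 36.61 kΩ above and αR = 21.59 kΩ below.
Lower section ‖ load = 19.36 kΩ.
V_wiper = 18.7 × 19.36/(36.61 + 19.36) = 6.47 V.

V ≈ 6.47 V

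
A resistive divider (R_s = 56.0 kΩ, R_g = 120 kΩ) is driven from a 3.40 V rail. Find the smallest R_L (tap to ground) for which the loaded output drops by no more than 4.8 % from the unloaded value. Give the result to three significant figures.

Output resistance R_th = R_s‖R_g = (56.0 × 120)/176.0 = 38.18 kΩ.
The fractional drop is R_th/(R_th + R_L); requiring this ≤ 0.0480 gives R_L ≥ R_th(1/0.0480 − 1) = 38.18 × 19.83 = 757 kΩ.

R_L(min) ≈ 757 kΩ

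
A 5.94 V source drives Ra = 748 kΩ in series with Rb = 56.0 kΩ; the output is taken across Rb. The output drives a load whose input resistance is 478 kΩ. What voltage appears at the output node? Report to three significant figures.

V_out ≈ 0.373 V

The load sits in parallel with Rb: Rb‖R_L = (56.0 × 478) / (56.0 + 478) = 50.13 kΩ.
V_out = 5.94 × 50.13 / (748 + 50.13) = 5.94 × 50.13/798.1 = 0.373 V.
(Unloaded it would have been 0.414 V.)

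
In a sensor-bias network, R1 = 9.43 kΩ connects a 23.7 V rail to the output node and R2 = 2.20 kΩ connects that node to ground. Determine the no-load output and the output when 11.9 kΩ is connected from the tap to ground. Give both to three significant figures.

Open-circuit: V = 23.7 × 2.20/(9.43 + 2.20) = 4.48 V.
With the load, R2 becomes R2‖R_L = 1.857 kΩ, so V = 23.7 × 1.857/11.29 = 3.90 V.

Unloaded: 4.48 V; loaded: 3.90 V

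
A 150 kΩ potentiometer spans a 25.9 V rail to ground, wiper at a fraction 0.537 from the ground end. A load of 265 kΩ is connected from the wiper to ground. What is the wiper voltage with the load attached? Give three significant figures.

The wiper splits the pot into (1−α)R = 69.45 kΩ above and αR = 80.55 kΩ below.
Lower section ‖ load = 61.77 kΩ.
V_wiper = 25.9 × 61.77/(69.45 + 61.77) = 12.2 V.

V ≈ 12.2 V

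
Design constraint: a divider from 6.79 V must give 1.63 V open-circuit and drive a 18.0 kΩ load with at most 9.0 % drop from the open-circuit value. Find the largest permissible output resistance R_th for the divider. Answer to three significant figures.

Loading drop = R_th/(R_th + R_L) ≤ 0.0900, so R_th ≤ R_L · ε/(1−ε) = 18.0 kΩ × 0.0900/0.9100 = 1.78 kΩ.

R_th ≤ 1.78 kΩ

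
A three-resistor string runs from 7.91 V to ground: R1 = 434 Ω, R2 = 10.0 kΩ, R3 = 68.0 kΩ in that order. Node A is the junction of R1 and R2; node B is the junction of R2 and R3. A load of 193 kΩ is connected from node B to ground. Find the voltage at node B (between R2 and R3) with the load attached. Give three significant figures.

At node B, R3 is in parallel with the load: R3‖R_L = 50280 Ω.
Below node A the resistance is R2 + (R3‖R_L) = 60280 Ω, so V_A = 7.91 × 60280/60720 = 7.853 V.
Then V_B = V_A × (R3‖R_L)/(R2 + R3‖R_L) = 7.853 × 50280/60280 = 6.55 V.

V ≈ 6.55 V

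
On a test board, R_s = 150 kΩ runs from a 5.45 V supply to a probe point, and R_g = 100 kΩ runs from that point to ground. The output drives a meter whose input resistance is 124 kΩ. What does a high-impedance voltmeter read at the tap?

V_out ≈ 1.47 V

The load sits in parallel with R_g: R_g‖R_L = (100 × 124) / (100 + 124) = 55.36 kΩ.
V_out = 5.45 × 55.36 / (150 + 55.36) = 5.45 × 55.36/205.4 = 1.47 V.
(Unloaded it would have been 2.18 V.)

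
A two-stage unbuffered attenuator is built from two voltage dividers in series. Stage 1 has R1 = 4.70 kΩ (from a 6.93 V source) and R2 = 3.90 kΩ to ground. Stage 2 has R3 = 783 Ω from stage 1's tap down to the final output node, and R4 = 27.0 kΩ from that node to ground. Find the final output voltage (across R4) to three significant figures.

Stage 2 presents R3+R4 = 27780 Ω as a load on stage 1's tap.
Stage 1's lower leg becomes R2‖(R3+R4) = 3420 Ω, so V_mid = 6.93 × 3420/8120 = 2.919 V.
Stage 2 is itself unloaded: V_out = V_mid × R4/(R3+R4) = 2.919 × 27000/27780 = 2.84 V.

V_out ≈ 2.84 V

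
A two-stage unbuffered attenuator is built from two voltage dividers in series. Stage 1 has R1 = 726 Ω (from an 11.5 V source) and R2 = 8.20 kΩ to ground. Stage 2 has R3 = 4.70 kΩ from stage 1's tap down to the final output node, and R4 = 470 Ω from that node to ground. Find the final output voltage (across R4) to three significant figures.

V_out ≈ 0.851 V

Stage 2 presents R3+R4 = 5170 Ω as a load on stage 1's tap.
Stage 1's lower leg becomes R2‖(R3+R4) = 3171 Ω, so V_mid = 11.5 × 3171/3897 = 9.357 V.
Stage 2 is itself unloaded: V_out = V_mid × R4/(R3+R4) = 9.357 × 470/5170 = 0.851 V.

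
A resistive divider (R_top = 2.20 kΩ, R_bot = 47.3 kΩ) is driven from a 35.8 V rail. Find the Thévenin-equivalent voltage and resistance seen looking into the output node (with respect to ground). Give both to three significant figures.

V_th = 34.2 V, R_th = 2.10 kΩ

V_th is the open-circuit tap voltage: 35.8 × 47.3/(2.20 + 47.3) = 34.2 V.
With the supply zeroed, R_top and R_bot appear in parallel from the tap: R_th = R_top‖R_bot = (2.20 × 47.3)/49.50 = 2.10 kΩ.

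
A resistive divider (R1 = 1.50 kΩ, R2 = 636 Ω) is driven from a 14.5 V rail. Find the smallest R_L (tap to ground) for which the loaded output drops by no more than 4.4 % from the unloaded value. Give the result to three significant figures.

Output resistance R_th = R1‖R2 = (1500 × 636)/2136 = 446.6 Ω.
The fractional drop is R_th/(R_th + R_L); requiring this ≤ 0.0440 gives R_L ≥ R_th(1/0.0440 − 1) = 446.6 × 21.73 = 9.70 kΩ.

R_L(min) ≈ 9.70 kΩ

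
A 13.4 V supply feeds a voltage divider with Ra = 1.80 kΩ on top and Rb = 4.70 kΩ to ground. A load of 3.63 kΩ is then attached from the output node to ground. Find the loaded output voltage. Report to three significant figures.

V_out ≈ 7.13 V

The load sits in parallel with Rb: Rb‖R_L = (4.70 × 3.63) / (4.70 + 3.63) = 2.048 kΩ.
V_out = 13.4 × 2.048 / (1.80 + 2.048) = 13.4 × 2.048/3.848 = 7.13 V.
(Unloaded it would have been 9.69 V.)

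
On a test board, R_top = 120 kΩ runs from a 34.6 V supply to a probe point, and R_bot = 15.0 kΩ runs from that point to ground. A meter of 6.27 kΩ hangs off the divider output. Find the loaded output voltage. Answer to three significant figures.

The load sits in parallel with R_bot: R_bot‖R_L = (15.0 × 6.27) / (15.0 + 6.27) = 4.422 kΩ.
V_out = 34.6 × 4.422 / (120 + 4.422) = 34.6 × 4.422/124.4 = 1.23 V.
(Unloaded it would have been 3.84 V.)

V_out ≈ 1.23 V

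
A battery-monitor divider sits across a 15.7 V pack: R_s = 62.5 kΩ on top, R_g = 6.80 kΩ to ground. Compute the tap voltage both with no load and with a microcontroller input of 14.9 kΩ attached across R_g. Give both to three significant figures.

Unloaded: 1.54 V; loaded: 1.09 V

Open-circuit: V = 15.7 × 6.80/(62.5 + 6.80) = 1.54 V.
With the load, R_g becomes R_g‖R_L = 4.669 kΩ, so V = 15.7 × 4.669/67.17 = 1.09 V.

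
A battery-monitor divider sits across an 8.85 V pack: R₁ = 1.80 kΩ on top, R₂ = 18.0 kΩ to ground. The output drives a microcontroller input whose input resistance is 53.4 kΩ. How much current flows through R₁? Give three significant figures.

I ≈ 0.580 mA

R₂‖R_L = 13.46 kΩ, so the source sees R₁ + R₂‖R_L = 15.26 kΩ.
I = 8.85 V / 15.26 kΩ = 0.580 mA.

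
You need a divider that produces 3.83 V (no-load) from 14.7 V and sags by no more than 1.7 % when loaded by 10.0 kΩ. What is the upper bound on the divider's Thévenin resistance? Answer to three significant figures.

R_th ≤ 173 Ω

Loading drop = R_th/(R_th + R_L) ≤ 0.0170, so R_th ≤ R_L · ε/(1−ε) = 10.0 kΩ × 0.0170/0.9830 = 173 Ω.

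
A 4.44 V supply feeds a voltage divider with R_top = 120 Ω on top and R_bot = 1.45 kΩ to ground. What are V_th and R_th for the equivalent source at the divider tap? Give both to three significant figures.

V_th = 4.10 V, R_th = 111 Ω

V_th is the open-circuit tap voltage: 4.44 × 1450/(120 + 1450) = 4.10 V.
With the supply zeroed, R_top and R_bot appear in parallel from the tap: R_th = R_top‖R_bot = (120 × 1450)/1570 = 111 Ω.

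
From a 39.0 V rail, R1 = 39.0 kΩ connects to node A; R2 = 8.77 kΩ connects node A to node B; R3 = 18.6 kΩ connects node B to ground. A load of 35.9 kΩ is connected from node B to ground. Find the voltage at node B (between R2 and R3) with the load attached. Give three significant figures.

At node B, R3 is in parallel with the load: R3‖R_L = 12.25 kΩ.
Below node A the resistance is R2 + (R3‖R_L) = 21.02 kΩ, so V_A = 39.0 × 21.02/60.02 = 13.66 V.
Then V_B = V_A × (R3‖R_L)/(R2 + R3‖R_L) = 13.66 × 12.25/21.02 = 7.96 V.

V ≈ 7.96 V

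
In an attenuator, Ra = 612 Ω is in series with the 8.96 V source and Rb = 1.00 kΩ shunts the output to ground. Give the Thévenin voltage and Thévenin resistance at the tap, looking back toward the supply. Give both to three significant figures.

V_th = 5.56 V, R_th = 380 Ω

V_th is the open-circuit tap voltage: 8.96 × 1000/(612 + 1000) = 5.56 V.
With the supply zeroed, Ra and Rb appear in parallel from the tap: R_th = Ra‖Rb = (612 × 1000)/1612 = 380 Ω.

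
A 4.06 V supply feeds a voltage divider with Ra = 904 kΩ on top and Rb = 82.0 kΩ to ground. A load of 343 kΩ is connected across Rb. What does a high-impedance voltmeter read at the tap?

V_out ≈ 0.277 V

The load sits in parallel with Rb: Rb‖R_L = (82.0 × 343) / (82.0 + 343) = 66.18 kΩ.
V_out = 4.06 × 66.18 / (904 + 66.18) = 4.06 × 66.18/970.2 = 0.277 V.
(Unloaded it would have been 0.338 V.)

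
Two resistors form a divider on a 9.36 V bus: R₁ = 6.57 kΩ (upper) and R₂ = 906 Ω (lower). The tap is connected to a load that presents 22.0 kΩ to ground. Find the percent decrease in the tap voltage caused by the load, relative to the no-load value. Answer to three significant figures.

3.49 %

The divider's output (Thévenin) resistance is R₁‖R₂ = 796.2 Ω.
Fractional drop under load = R_th/(R_th + R_L) = 796.2 / (796.2 + 22000) = 0.03493.
So the output falls by 3.49 %.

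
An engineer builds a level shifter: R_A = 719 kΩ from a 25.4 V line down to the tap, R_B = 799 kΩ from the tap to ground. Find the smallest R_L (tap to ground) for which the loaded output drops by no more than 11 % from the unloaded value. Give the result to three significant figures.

R_L(min) ≈ 3.06 MΩ

Output resistance R_th = R_A‖R_B = (719 × 799)/1518 = 378.4 kΩ.
The fractional drop is R_th/(R_th + R_L); requiring this ≤ 0.110 gives R_L ≥ R_th(1/0.110 − 1) = 378.4 × 8.091 = 3.06 MΩ.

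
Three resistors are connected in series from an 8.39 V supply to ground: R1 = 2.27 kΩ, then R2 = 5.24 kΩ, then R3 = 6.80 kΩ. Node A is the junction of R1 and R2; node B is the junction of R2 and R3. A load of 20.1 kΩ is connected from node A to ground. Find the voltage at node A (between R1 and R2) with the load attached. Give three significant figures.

V ≈ 6.45 V

Below node A the series string R2+R3 = 12.04 kΩ sits in parallel with the 20.1 kΩ load: 7.530 kΩ.
V_A = 8.39 × 7.530/(2.27 + 7.530) = 6.45 V.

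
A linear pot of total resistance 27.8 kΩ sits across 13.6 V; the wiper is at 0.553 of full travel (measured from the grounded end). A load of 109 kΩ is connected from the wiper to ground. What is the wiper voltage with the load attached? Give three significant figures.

The wiper splits the pot into (1−α)R = 12.43 kΩ above and αR = 15.37 kΩ below.
Lower section ‖ load = 13.47 kΩ.
V_wiper = 13.6 × 13.47/(12.43 + 13.47) = 7.07 V.

V ≈ 7.07 V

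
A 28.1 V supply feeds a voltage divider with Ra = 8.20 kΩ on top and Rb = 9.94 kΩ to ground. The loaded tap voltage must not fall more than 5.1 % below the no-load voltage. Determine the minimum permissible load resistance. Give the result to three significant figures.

Output resistance R_th = Ra‖Rb = (8.20 × 9.94)/18.14 = 4.493 kΩ.
The fractional drop is R_th/(R_th + R_L); requiring this ≤ 0.0510 gives R_L ≥ R_th(1/0.0510 − 1) = 4.493 × 18.61 = 83.6 kΩ.

R_L(min) ≈ 83.6 kΩ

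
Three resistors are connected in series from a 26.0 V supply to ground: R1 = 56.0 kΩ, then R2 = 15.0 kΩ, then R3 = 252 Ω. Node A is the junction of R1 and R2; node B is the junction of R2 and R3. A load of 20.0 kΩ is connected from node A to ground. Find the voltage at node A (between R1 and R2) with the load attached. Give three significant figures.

V ≈ 3.48 V

Below node A the series string R2+R3 = 15250 Ω sits in parallel with the 20000 Ω load: 8653 Ω.
V_A = 26.0 × 8653/(56000 + 8653) = 3.48 V.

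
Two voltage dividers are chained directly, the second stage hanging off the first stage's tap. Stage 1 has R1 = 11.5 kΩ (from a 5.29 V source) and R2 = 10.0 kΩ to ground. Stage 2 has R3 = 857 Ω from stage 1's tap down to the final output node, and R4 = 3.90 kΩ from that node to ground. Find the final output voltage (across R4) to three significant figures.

Stage 2 presents R3+R4 = 4757 Ω as a load on stage 1's tap.
Stage 1's lower leg becomes R2‖(R3+R4) = 3224 Ω, so V_mid = 5.29 × 3224/14720 = 1.158 V.
Stage 2 is itself unloaded: V_out = V_mid × R4/(R3+R4) = 1.158 × 3900/4757 = 0.950 V.

V_out ≈ 0.950 V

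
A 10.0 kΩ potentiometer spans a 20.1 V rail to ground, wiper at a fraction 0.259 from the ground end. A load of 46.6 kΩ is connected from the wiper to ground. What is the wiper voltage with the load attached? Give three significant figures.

V ≈ 5.00 V

The wiper splits the pot into (1−α)R = 7.410 kΩ above and αR = 2.590 kΩ below.
Lower section ‖ load = 2.454 kΩ.
V_wiper = 20.1 × 2.454/(7.410 + 2.454) = 5.00 V.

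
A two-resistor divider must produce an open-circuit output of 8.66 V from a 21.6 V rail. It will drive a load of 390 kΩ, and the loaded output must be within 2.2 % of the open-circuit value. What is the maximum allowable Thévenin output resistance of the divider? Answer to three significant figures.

R_th ≤ 8.77 kΩ

Loading drop = R_th/(R_th + R_L) ≤ 0.0220, so R_th ≤ R_L · ε/(1−ε) = 390 kΩ × 0.0220/0.9780 = 8.77 kΩ.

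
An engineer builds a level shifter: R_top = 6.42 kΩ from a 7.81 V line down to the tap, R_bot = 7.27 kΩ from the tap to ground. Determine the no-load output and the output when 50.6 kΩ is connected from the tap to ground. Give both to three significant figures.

Unloaded: 4.15 V; loaded: 3.89 V

Open-circuit: V = 7.81 × 7.27/(6.42 + 7.27) = 4.15 V.
With the load, R_bot becomes R_bot‖R_L = 6.357 kΩ, so V = 7.81 × 6.357/12.78 = 3.89 V.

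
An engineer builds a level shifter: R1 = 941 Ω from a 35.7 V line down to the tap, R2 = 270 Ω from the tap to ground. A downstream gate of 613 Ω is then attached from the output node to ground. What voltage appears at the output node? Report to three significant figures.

V_out ≈ 5.93 V

The load sits in parallel with R2: R2‖R_L = (270 × 613) / (270 + 613) = 187.4 Ω.
V_out = 35.7 × 187.4 / (941 + 187.4) = 35.7 × 187.4/1128 = 5.93 V.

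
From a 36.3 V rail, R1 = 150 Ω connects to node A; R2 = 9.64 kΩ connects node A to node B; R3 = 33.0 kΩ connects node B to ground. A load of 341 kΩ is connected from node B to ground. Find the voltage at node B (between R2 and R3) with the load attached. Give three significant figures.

At node B, R3 is in parallel with the load: R3‖R_L = 30090 Ω.
Below node A the resistance is R2 + (R3‖R_L) = 39730 Ω, so V_A = 36.3 × 39730/39880 = 36.16 V.
Then V_B = V_A × (R3‖R_L)/(R2 + R3‖R_L) = 36.16 × 30090/39730 = 27.4 V.

V ≈ 27.4 V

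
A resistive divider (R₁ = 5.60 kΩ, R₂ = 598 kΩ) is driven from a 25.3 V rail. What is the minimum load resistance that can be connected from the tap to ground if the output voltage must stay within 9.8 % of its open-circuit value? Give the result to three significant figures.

R_L(min) ≈ 51.1 kΩ

Output resistance R_th = R₁‖R₂ = (5.60 × 598)/603.6 = 5.548 kΩ.
The fractional drop is R_th/(R_th + R_L); requiring this ≤ 0.0980 gives R_L ≥ R_th(1/0.0980 − 1) = 5.548 × 9.204 = 51.1 kΩ.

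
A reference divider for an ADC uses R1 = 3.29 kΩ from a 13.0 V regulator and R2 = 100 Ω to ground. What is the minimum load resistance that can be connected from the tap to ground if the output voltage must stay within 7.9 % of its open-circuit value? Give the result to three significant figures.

R_L(min) ≈ 1.13 kΩ

Output resistance R_th = R1‖R2 = (3290 × 100)/3390 = 97.05 Ω.
The fractional drop is R_th/(R_th + R_L); requiring this ≤ 0.0790 gives R_L ≥ R_th(1/0.0790 − 1) = 97.05 × 11.66 = 1.13 kΩ.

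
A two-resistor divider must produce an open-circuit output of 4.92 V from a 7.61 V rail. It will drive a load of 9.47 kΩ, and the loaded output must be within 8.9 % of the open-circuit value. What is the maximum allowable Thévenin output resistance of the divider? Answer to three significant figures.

R_th ≤ 925 Ω

Loading drop = R_th/(R_th + R_L) ≤ 0.0890, so R_th ≤ R_L · ε/(1−ε) = 9.47 kΩ × 0.0890/0.9110 = 925 Ω.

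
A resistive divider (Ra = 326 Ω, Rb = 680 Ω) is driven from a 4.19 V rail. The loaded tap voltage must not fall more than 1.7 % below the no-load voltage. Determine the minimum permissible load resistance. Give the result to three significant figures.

R_L(min) ≈ 12.7 kΩ

Output resistance R_th = Ra‖Rb = (326 × 680)/1006 = 220.4 Ω.
The fractional drop is R_th/(R_th + R_L); requiring this ≤ 0.0170 gives R_L ≥ R_th(1/0.0170 − 1) = 220.4 × 57.82 = 12.7 kΩ.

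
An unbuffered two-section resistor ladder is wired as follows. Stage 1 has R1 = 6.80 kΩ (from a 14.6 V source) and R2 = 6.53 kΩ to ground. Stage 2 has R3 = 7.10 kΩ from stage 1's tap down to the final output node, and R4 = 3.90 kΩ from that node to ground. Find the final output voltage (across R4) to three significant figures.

V_out ≈ 1.95 V

Stage 2 presents R3+R4 = 11.00 kΩ as a load on stage 1's tap.
Stage 1's lower leg becomes R2‖(R3+R4) = 4.098 kΩ, so V_mid = 14.6 × 4.098/10.90 = 5.490 V.
Stage 2 is itself unloaded: V_out = V_mid × R4/(R3+R4) = 5.490 × 3.90/11.00 = 1.95 V.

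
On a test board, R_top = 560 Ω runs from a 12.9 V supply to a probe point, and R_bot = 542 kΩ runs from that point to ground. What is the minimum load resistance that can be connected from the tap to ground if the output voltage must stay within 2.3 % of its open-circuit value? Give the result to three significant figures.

R_L(min) ≈ 23.8 kΩ

Output resistance R_th = R_top‖R_bot = (560 × 542000)/542600 = 559.4 Ω.
The fractional drop is R_th/(R_th + R_L); requiring this ≤ 0.0230 gives R_L ≥ R_th(1/0.0230 − 1) = 559.4 × 42.48 = 23.8 kΩ.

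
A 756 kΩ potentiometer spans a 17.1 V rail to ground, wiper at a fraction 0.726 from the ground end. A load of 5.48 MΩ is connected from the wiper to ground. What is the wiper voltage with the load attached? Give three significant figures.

The wiper splits the pot into (1−α)R = 207.1 kΩ above and αR = 548.9 kΩ below.
Lower section ‖ load = 498.9 kΩ.
V_wiper = 17.1 × 498.9/(207.1 + 498.9) = 12.1 V.

V ≈ 12.1 V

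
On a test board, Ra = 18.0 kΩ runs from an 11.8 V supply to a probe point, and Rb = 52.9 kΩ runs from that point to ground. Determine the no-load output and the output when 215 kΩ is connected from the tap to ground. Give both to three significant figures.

Unloaded: 8.80 V; loaded: 8.29 V

Open-circuit: V = 11.8 × 52.9/(18.0 + 52.9) = 8.80 V.
With the load, Rb becomes Rb‖R_L = 42.45 kΩ, so V = 11.8 × 42.45/60.45 = 8.29 V.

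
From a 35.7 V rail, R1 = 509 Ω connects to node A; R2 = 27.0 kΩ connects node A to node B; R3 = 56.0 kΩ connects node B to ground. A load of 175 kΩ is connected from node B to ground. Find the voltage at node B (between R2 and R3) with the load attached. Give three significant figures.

V ≈ 21.7 V

At node B, R3 is in parallel with the load: R3‖R_L = 42420 Ω.
Below node A the resistance is R2 + (R3‖R_L) = 69420 Ω, so V_A = 35.7 × 69420/69930 = 35.44 V.
Then V_B = V_A × (R3‖R_L)/(R2 + R3‖R_L) = 35.44 × 42420/69420 = 21.7 V.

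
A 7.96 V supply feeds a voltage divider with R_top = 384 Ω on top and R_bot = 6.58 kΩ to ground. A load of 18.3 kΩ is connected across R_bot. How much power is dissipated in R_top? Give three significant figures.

P ≈ 0.892 mW

Total resistance from the source is R_top + (R_bot‖R_L) = 5224 Ω, so I = 7.96/5224 Ω = 1.524 mA.
P = I²·R_top = (1.524 mA)² × 384 Ω = 0.892 mW.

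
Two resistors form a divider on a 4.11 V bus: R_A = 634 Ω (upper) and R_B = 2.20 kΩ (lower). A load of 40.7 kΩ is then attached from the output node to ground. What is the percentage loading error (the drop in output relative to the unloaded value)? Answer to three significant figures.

The divider's output (Thévenin) resistance is R_A‖R_B = 492.2 Ω.
Fractional drop under load = R_th/(R_th + R_L) = 492.2 / (492.2 + 40700) = 0.01195.
So the output falls by 1.19 %.

1.19 %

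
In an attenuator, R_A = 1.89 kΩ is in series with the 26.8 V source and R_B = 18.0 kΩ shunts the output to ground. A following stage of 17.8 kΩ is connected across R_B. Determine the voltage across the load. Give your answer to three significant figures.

The load sits in parallel with R_B: R_B‖R_L = (18.0 × 17.8) / (18.0 + 17.8) = 8.950 kΩ.
V_out = 26.8 × 8.950 / (1.89 + 8.950) = 26.8 × 8.950/10.84 = 22.1 V.

V_out ≈ 22.1 V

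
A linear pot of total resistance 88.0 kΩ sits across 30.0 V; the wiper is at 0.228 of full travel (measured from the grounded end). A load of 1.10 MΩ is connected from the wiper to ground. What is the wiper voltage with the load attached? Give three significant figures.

The wiper splits the pot into (1−α)R = 67.94 kΩ above and αR = 20.06 kΩ below.
Lower section ‖ load = 19.70 kΩ.
V_wiper = 30.0 × 19.70/(67.94 + 19.70) = 6.75 V.

V ≈ 6.75 V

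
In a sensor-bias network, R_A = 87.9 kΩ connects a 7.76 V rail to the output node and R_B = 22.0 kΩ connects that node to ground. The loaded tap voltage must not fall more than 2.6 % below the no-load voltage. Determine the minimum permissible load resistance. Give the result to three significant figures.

R_L(min) ≈ 659 kΩ

Output resistance R_th = R_A‖R_B = (87.9 × 22.0)/109.9 = 17.60 kΩ.
The fractional drop is R_th/(R_th + R_L); requiring this ≤ 0.0260 gives R_L ≥ R_th(1/0.0260 − 1) = 17.60 × 37.46 = 659 kΩ.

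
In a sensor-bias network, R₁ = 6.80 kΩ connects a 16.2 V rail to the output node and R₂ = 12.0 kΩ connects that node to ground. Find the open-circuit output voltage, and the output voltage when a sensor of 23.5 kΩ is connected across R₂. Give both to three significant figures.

Open-circuit: V = 16.2 × 12.0/(6.80 + 12.0) = 10.3 V.
With the load, R₂ becomes R₂‖R_L = 7.944 kΩ, so V = 16.2 × 7.944/14.74 = 8.73 V.

Unloaded: 10.3 V; loaded: 8.73 V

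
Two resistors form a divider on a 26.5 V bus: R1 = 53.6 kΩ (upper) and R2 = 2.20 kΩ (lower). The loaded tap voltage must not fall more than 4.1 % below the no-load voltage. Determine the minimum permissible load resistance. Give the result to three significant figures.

Output resistance R_th = R1‖R2 = (53.6 × 2.20)/55.80 = 2.113 kΩ.
The fractional drop is R_th/(R_th + R_L); requiring this ≤ 0.0410 gives R_L ≥ R_th(1/0.0410 − 1) = 2.113 × 23.39 = 49.4 kΩ.

R_L(min) ≈ 49.4 kΩ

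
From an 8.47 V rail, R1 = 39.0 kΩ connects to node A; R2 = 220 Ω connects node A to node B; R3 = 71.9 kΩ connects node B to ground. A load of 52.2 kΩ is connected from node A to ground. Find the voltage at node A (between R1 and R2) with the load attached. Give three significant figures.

Below node A the series string R2+R3 = 72120 Ω sits in parallel with the 52200 Ω load: 30280 Ω.
V_A = 8.47 × 30280/(39000 + 30280) = 3.70 V.

V ≈ 3.70 V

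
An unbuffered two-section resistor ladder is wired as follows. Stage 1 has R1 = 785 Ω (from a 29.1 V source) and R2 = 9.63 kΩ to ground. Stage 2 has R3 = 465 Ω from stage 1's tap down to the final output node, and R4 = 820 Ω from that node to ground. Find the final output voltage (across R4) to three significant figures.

V_out ≈ 11.0 V

Stage 2 presents R3+R4 = 1285 Ω as a load on stage 1's tap.
Stage 1's lower leg becomes R2‖(R3+R4) = 1134 Ω, so V_mid = 29.1 × 1134/1919 = 17.19 V.
Stage 2 is itself unloaded: V_out = V_mid × R4/(R3+R4) = 17.19 × 820/1285 = 11.0 V.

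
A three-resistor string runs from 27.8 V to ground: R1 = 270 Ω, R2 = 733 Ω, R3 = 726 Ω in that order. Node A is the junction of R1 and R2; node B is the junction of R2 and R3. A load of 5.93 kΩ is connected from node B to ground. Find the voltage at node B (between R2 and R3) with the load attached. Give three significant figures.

V ≈ 10.9 V

At node B, R3 is in parallel with the load: R3‖R_L = 646.8 Ω.
Below node A the resistance is R2 + (R3‖R_L) = 1380 Ω, so V_A = 27.8 × 1380/1650 = 23.25 V.
Then V_B = V_A × (R3‖R_L)/(R2 + R3‖R_L) = 23.25 × 646.8/1380 = 10.9 V.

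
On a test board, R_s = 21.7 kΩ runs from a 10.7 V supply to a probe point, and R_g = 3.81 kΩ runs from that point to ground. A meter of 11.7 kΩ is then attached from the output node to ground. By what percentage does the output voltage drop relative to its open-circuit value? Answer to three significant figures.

Unloaded V = 10.7 × 3.81/25.51 = 1.598 V.
Loaded: R_g‖R_L = 2.874 kΩ, giving V = 10.7 × 2.874/24.57 = 1.251 V.
Drop = (1.598 − 1.251) / 1.598 = 21.7 %.

21.7 %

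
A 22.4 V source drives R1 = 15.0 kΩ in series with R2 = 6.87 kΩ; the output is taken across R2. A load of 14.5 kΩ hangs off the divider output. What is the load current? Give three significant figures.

I_L ≈ 0.366 mA

R2‖R_L = 4.661 kΩ; V_out = 22.4 × 4.661/19.66 = 5.311 V.
I_L = V_out / R_L = 5.311 / 14.5 kΩ = 0.366 mA.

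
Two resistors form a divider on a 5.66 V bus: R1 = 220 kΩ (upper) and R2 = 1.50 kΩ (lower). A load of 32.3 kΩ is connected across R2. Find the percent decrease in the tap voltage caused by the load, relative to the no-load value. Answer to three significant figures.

The divider's output (Thévenin) resistance is R1‖R2 = 1.490 kΩ.
Fractional drop under load = R_th/(R_th + R_L) = 1.490 / (1.490 + 32.3) = 0.04409.
So the output falls by 4.41 %.

4.41 %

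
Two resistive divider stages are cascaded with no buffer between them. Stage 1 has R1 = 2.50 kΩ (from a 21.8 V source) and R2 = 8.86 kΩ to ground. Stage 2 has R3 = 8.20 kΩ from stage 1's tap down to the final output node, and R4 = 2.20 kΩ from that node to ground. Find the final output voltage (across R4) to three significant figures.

Stage 2 presents R3+R4 = 10.40 kΩ as a load on stage 1's tap.
Stage 1's lower leg becomes R2‖(R3+R4) = 4.784 kΩ, so V_mid = 21.8 × 4.784/7.284 = 14.32 V.
Stage 2 is itself unloaded: V_out = V_mid × R4/(R3+R4) = 14.32 × 2.20/10.40 = 3.03 V.

V_out ≈ 3.03 V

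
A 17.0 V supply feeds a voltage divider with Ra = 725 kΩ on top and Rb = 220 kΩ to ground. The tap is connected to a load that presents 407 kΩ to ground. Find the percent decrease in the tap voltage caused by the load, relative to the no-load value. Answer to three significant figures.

29.3 %

The divider's output (Thévenin) resistance is Ra‖Rb = 168.8 kΩ.
Fractional drop under load = R_th/(R_th + R_L) = 168.8 / (168.8 + 407) = 0.2931.
So the output falls by 29.3 %.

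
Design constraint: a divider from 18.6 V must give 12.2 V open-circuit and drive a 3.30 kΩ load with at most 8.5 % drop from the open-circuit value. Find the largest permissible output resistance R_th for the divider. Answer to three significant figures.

Loading drop = R_th/(R_th + R_L) ≤ 0.0850, so R_th ≤ R_L · ε/(1−ε) = 3.30 kΩ × 0.0850/0.9150 = 307 Ω.
(Any R1, R2 with R2/(R1+R2) = 0.656 and R1‖R2 ≤ 307 Ω will meet the spec.)

R_th ≤ 307 Ω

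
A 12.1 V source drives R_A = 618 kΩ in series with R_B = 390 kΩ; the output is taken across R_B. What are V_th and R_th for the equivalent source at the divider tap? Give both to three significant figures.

V_th is the open-circuit tap voltage: 12.1 × 390/(618 + 390) = 4.68 V.
With the supply zeroed, R_A and R_B appear in parallel from the tap: R_th = R_A‖R_B = (618 × 390)/1008 = 239 kΩ.

V_th = 4.68 V, R_th = 239 kΩ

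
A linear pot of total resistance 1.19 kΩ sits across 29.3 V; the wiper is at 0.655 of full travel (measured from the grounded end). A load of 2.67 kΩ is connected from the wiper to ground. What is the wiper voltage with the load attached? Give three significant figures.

The wiper splits the pot into (1−α)R = 410.5 Ω above and αR = 779.5 Ω below.
Lower section ‖ load = 603.3 Ω.
V_wiper = 29.3 × 603.3/(410.5 + 603.3) = 17.4 V.

V ≈ 17.4 V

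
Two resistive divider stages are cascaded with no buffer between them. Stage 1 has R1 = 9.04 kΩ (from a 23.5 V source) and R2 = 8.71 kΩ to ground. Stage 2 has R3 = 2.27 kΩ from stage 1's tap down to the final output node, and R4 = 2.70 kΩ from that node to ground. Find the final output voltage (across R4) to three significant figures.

Stage 2 presents R3+R4 = 4.970 kΩ as a load on stage 1's tap.
Stage 1's lower leg becomes R2‖(R3+R4) = 3.164 kΩ, so V_mid = 23.5 × 3.164/12.20 = 6.093 V.
Stage 2 is itself unloaded: V_out = V_mid × R4/(R3+R4) = 6.093 × 2.70/4.970 = 3.31 V.

V_out ≈ 3.31 V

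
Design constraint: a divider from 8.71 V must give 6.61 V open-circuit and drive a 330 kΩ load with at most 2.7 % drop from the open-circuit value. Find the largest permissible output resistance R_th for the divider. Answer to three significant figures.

Loading drop = R_th/(R_th + R_L) ≤ 0.0270, so R_th ≤ R_L · ε/(1−ε) = 330 kΩ × 0.0270/0.9730 = 9.16 kΩ.

R_th ≤ 9.16 kΩ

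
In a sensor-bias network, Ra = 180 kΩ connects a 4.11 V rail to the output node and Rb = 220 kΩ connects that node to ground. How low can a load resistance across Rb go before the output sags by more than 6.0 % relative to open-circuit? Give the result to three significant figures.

Output resistance R_th = Ra‖Rb = (180 × 220)/400.0 = 99.00 kΩ.
The fractional drop is R_th/(R_th + R_L); requiring this ≤ 0.0600 gives R_L ≥ R_th(1/0.0600 − 1) = 99.00 × 15.67 = 1.55 MΩ.

R_L(min) ≈ 1.55 MΩ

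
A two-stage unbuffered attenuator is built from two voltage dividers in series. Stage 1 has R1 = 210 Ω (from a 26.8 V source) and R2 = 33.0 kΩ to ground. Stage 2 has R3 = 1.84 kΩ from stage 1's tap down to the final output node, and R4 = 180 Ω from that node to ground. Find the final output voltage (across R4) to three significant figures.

V_out ≈ 2.15 V

Stage 2 presents R3+R4 = 2020 Ω as a load on stage 1's tap.
Stage 1's lower leg becomes R2‖(R3+R4) = 1903 Ω, so V_mid = 26.8 × 1903/2113 = 24.14 V.
Stage 2 is itself unloaded: V_out = V_mid × R4/(R3+R4) = 24.14 × 180/2020 = 2.15 V.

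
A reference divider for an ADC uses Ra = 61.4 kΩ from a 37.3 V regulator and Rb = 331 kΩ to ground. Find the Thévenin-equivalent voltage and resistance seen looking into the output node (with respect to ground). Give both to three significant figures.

V_th is the open-circuit tap voltage: 37.3 × 331/(61.4 + 331) = 31.5 V.
With the supply zeroed, Ra and Rb appear in parallel from the tap: R_th = Ra‖Rb = (61.4 × 331)/392.4 = 51.8 kΩ.

V_th = 31.5 V, R_th = 51.8 kΩ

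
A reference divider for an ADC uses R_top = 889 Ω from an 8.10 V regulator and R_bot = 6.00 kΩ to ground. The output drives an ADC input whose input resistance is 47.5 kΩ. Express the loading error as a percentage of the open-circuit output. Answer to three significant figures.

The divider's output (Thévenin) resistance is R_top‖R_bot = 774.3 Ω.
Fractional drop under load = R_th/(R_th + R_L) = 774.3 / (774.3 + 47500) = 0.01604.
So the output falls by 1.60 %.

1.60 %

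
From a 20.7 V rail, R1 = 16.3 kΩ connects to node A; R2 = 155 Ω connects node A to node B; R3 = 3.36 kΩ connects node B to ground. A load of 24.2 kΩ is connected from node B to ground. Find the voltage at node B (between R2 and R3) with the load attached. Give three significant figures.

V ≈ 3.15 V

At node B, R3 is in parallel with the load: R3‖R_L = 2950 Ω.
Below node A the resistance is R2 + (R3‖R_L) = 3105 Ω, so V_A = 20.7 × 3105/19410 = 3.313 V.
Then V_B = V_A × (R3‖R_L)/(R2 + R3‖R_L) = 3.313 × 2950/3105 = 3.15 V.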